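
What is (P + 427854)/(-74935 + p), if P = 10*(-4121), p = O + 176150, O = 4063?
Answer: 193322/52639 ≈ 3.6726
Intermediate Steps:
p = 180213 (p = 4063 + 176150 = 180213)
P = -41210
(P + 427854)/(-74935 + p) = (-41210 + 427854)/(-74935 + 180213) = 386644/105278 = 386644*(1/105278) = 193322/52639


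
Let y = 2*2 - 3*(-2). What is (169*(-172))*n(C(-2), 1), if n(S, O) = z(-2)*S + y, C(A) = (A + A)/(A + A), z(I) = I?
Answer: -232544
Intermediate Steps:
C(A) = 1 (C(A) = (2*A)/((2*A)) = (2*A)*(1/(2*A)) = 1)
y = 10 (y = 4 + 6 = 10)
n(S, O) = 10 - 2*S (n(S, O) = -2*S + 10 = 10 - 2*S)
(169*(-172))*n(C(-2), 1) = (169*(-172))*(10 - 2*1) = -29068*(10 - 2) = -29068*8 = -232544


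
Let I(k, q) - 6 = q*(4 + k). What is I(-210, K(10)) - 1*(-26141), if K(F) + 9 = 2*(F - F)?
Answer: 28001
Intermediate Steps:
K(F) = -9 (K(F) = -9 + 2*(F - F) = -9 + 2*0 = -9 + 0 = -9)
I(k, q) = 6 + q*(4 + k)
I(-210, K(10)) - 1*(-26141) = (6 + 4*(-9) - 210*(-9)) - 1*(-26141) = (6 - 36 + 1890) + 26141 = 1860 + 26141 = 28001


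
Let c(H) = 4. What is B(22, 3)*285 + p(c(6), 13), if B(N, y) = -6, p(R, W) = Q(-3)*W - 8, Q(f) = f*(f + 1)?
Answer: -1640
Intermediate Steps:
Q(f) = f*(1 + f)
p(R, W) = -8 + 6*W (p(R, W) = (-3*(1 - 3))*W - 8 = (-3*(-2))*W - 8 = 6*W - 8 = -8 + 6*W)
B(22, 3)*285 + p(c(6), 13) = -6*285 + (-8 + 6*13) = -1710 + (-8 + 78) = -1710 + 70 = -1640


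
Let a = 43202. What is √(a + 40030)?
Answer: 204*√2 ≈ 288.50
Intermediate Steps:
√(a + 40030) = √(43202 + 40030) = √83232 = 204*√2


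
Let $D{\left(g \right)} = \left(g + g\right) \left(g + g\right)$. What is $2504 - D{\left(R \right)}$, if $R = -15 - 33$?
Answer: $-6712$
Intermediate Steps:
$R = -48$
$D{\left(g \right)} = 4 g^{2}$ ($D{\left(g \right)} = 2 g 2 g = 4 g^{2}$)
$2504 - D{\left(R \right)} = 2504 - 4 \left(-48\right)^{2} = 2504 - 4 \cdot 2304 = 2504 - 9216 = -6712$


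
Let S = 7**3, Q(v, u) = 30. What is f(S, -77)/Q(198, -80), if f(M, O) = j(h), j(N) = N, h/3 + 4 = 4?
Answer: 0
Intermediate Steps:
h = 0 (h = -12 + 3*4 = -12 + 12 = 0)
S = 343
f(M, O) = 0
f(S, -77)/Q(198, -80) = 0/30 = 0*(1/30) = 0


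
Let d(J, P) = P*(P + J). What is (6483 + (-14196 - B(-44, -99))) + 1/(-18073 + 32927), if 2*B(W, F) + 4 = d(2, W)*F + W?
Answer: 1244572099/14854 ≈ 83787.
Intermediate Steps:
d(J, P) = P*(J + P)
B(W, F) = -2 + W/2 + F*W*(2 + W)/2 (B(W, F) = -2 + ((W*(2 + W))*F + W)/2 = -2 + (F*W*(2 + W) + W)/2 = -2 + (W + F*W*(2 + W))/2 = -2 + (W/2 + F*W*(2 + W)/2) = -2 + W/2 + F*W*(2 + W)/2)
(6483 + (-14196 - B(-44, -99))) + 1/(-18073 + 32927) = (6483 + (-14196 - (-2 + (½)*(-44) + (½)*(-99)*(-44)*(2 - 44)))) + 1/(-18073 + 32927) = (6483 + (-14196 - (-2 - 22 + (½)*(-99)*(-44)*(-42)))) + 1/14854 = (6483 + (-14196 - (-2 - 22 - 91476))) + 1/14854 = (6483 + (-14196 - 1*(-91500))) + 1/14854 = (6483 + (-14196 + 91500)) + 1/14854 = (6483 + 77304) + 1/14854 = 83787 + 1/14854 = 1244572099/14854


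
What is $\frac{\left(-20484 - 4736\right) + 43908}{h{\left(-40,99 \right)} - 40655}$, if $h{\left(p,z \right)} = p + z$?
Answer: $- \frac{4672}{10149} \approx -0.46034$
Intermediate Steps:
$\frac{\left(-20484 - 4736\right) + 43908}{h{\left(-40,99 \right)} - 40655} = \frac{\left(-20484 - 4736\right) + 43908}{\left(-40 + 99\right) - 40655} = \frac{-25220 + 43908}{59 - 40655} = \frac{18688}{-40596} = 18688 \left(- \frac{1}{40596}\right) = - \frac{4672}{10149}$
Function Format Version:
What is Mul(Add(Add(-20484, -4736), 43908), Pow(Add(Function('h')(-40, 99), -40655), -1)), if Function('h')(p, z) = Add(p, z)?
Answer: Rational(-4672, 10149) ≈ -0.46034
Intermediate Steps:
Mul(Add(Add(-20484, -4736), 43908), Pow(Add(Function('h')(-40, 99), -40655), -1)) = Mul(Add(Add(-20484, -4736), 43908), Pow(Add(Add(-40, 99), -40655), -1)) = Mul(Add(-25220, 43908), Pow(Add(59, -40655), -1)) = Mul(18688, Pow(-40596, -1)) = Mul(18688, Rational(-1, 40596)) = Rational(-4672, 10149)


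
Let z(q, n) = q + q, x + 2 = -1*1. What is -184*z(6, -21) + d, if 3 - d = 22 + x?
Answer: -2224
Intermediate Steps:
x = -3 (x = -2 - 1*1 = -2 - 1 = -3)
z(q, n) = 2*q
d = -16 (d = 3 - (22 - 3) = 3 - 1*19 = 3 - 19 = -16)
-184*z(6, -21) + d = -368*6 - 16 = -184*12 - 16 = -2208 - 16 = -2224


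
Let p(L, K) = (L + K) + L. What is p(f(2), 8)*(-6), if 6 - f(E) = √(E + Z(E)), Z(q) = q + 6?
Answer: -120 + 12*√10 ≈ -82.053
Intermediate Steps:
Z(q) = 6 + q
f(E) = 6 - √(6 + 2*E) (f(E) = 6 - √(E + (6 + E)) = 6 - √(6 + 2*E))
p(L, K) = K + 2*L (p(L, K) = (K + L) + L = K + 2*L)
p(f(2), 8)*(-6) = (8 + 2*(6 - √(6 + 2*2)))*(-6) = (8 + 2*(6 - √(6 + 4)))*(-6) = (8 + 2*(6 - √10))*(-6) = (8 + (12 - 2*√10))*(-6) = (20 - 2*√10)*(-6) = -120 + 12*√10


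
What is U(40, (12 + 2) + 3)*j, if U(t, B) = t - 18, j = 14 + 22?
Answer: 792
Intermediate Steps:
j = 36
U(t, B) = -18 + t
U(40, (12 + 2) + 3)*j = (-18 + 40)*36 = 22*36 = 792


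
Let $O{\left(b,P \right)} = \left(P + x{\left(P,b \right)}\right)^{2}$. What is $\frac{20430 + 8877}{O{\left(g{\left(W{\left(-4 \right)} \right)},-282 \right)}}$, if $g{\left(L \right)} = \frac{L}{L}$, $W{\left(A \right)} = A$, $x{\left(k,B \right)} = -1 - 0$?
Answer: $\frac{29307}{80089} \approx 0.36593$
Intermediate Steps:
$x{\left(k,B \right)} = -1$ ($x{\left(k,B \right)} = -1 + 0 = -1$)
$g{\left(L \right)} = 1$
$O{\left(b,P \right)} = \left(-1 + P\right)^{2}$ ($O{\left(b,P \right)} = \left(P - 1\right)^{2} = \left(-1 + P\right)^{2}$)
$\frac{20430 + 8877}{O{\left(g{\left(W{\left(-4 \right)} \right)},-282 \right)}} = \frac{20430 + 8877}{\left(-1 - 282\right)^{2}} = \frac{29307}{\left(-283\right)^{2}} = \frac{29307}{80089}$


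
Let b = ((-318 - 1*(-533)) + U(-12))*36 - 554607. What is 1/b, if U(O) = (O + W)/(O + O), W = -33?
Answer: -2/1093599 ≈ -1.8288e-6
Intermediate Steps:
U(O) = (-33 + O)/(2*O) (U(O) = (O - 33)/(O + O) = (-33 + O)/((2*O)) = (-33 + O)*(1/(2*O)) = (-33 + O)/(2*O))
b = -1093599/2 (b = ((-318 - 1*(-533)) + (½)*(-33 - 12)/(-12))*36 - 554607 = ((-318 + 533) + (½)*(-1/12)*(-45))*36 - 554607 = (215 + 15/8)*36 - 554607 = (1735/8)*36 - 554607 = 15615/2 - 554607 = -1093599/2 ≈ -5.4680e+5)
1/b = 1/(-1093599/2) = -2/1093599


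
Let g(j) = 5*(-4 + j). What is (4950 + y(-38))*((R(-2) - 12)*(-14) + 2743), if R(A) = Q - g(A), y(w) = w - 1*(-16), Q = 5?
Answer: 11930688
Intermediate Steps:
g(j) = -20 + 5*j
y(w) = 16 + w (y(w) = w + 16 = 16 + w)
R(A) = 25 - 5*A (R(A) = 5 - (-20 + 5*A) = 5 + (20 - 5*A) = 25 - 5*A)
(4950 + y(-38))*((R(-2) - 12)*(-14) + 2743) = (4950 + (16 - 38))*(((25 - 5*(-2)) - 12)*(-14) + 2743) = (4950 - 22)*(((25 + 10) - 12)*(-14) + 2743) = 4928*((35 - 12)*(-14) + 2743) = 4928*(23*(-14) + 2743) = 4928*(-322 + 2743) = 4928*2421 = 11930688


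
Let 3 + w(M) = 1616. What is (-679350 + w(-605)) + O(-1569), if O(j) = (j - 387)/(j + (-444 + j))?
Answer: -404608663/597 ≈ -6.7774e+5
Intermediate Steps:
O(j) = (-387 + j)/(-444 + 2*j)
w(M) = 1613 (w(M) = -3 + 1616 = 1613)
(-679350 + w(-605)) + O(-1569) = (-679350 + 1613) + (-387 - 1569)/(2*(-222 - 1569)) = -677737 + (½)*(-1956)/(-1791) = -677737 + (½)*(-1/1791)*(-1956) = -677737 + 326/597 = -404608663/597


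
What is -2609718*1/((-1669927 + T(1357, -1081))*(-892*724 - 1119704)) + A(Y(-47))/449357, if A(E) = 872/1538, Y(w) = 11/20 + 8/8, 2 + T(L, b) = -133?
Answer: 63958304715115/169812583368062891592 ≈ 3.7664e-7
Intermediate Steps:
T(L, b) = -135 (T(L, b) = -2 - 133 = -135)
Y(w) = 31/20 (Y(w) = 11*(1/20) + 8*(⅛) = 11/20 + 1 = 31/20)
A(E) = 436/769 (A(E) = 872*(1/1538) = 436/769)
-2609718*1/((-1669927 + T(1357, -1081))*(-892*724 - 1119704)) + A(Y(-47))/449357 = -2609718*1/((-1669927 - 135)*(-892*724 - 1119704)) + (436/769)/449357 = -2609718*(-1/(1670062*(-645808 - 1119704))) + (436/769)*(1/449357) = -2609718/((-1670062*(-1765512))) + 436/345555533 = -2609718/2948514501744 + 436/345555533 = -2609718*1/2948514501744 + 436/345555533 = -434953/491419083624 + 436/345555533 = 63958304715115/169812583368062891592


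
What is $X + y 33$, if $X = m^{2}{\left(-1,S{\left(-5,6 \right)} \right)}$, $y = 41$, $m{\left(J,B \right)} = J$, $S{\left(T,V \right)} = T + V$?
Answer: $1354$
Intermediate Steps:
$X = 1$ ($X = \left(-1\right)^{2} = 1$)
$X + y 33 = 1 + 41 \cdot 33 = 1 + 1353 = 1354$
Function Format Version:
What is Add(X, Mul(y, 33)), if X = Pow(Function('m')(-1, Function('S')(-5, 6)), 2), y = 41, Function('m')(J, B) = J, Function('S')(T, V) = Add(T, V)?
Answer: 1354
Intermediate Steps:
X = 1 (X = Pow(-1, 2) = 1)
Add(X, Mul(y, 33)) = Add(1, Mul(41, 33)) = Add(1, 1353) = 1354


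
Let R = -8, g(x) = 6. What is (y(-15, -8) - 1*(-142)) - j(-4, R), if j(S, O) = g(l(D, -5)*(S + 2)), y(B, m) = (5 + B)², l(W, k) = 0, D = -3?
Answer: 236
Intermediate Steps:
j(S, O) = 6
(y(-15, -8) - 1*(-142)) - j(-4, R) = ((5 - 15)² - 1*(-142)) - 1*6 = ((-10)² + 142) - 6 = (100 + 142) - 6 = 242 - 6 = 236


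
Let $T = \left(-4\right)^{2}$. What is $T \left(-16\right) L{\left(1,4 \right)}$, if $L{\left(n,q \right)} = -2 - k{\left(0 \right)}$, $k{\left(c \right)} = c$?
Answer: $512$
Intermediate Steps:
$T = 16$
$L{\left(n,q \right)} = -2$ ($L{\left(n,q \right)} = -2 - 0 = -2 + 0 = -2$)
$T \left(-16\right) L{\left(1,4 \right)} = 16 \left(-16\right) \left(-2\right) = \left(-256\right) \left(-2\right) = 512$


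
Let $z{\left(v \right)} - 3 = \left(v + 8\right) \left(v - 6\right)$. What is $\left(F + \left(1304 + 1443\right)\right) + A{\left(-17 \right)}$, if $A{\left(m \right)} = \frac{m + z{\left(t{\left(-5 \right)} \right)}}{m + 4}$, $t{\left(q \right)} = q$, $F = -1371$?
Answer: $\frac{17935}{13} \approx 1379.6$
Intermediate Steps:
$z{\left(v \right)} = 3 + \left(-6 + v\right) \left(8 + v\right)$ ($z{\left(v \right)} = 3 + \left(v + 8\right) \left(v - 6\right) = 3 + \left(8 + v\right) \left(-6 + v\right) = 3 + \left(-6 + v\right) \left(8 + v\right)$)
$A{\left(m \right)} = \frac{-30 + m}{4 + m}$ ($A{\left(m \right)} = \frac{m + \left(-45 + \left(-5\right)^{2} + 2 \left(-5\right)\right)}{m + 4} = \frac{m - 30}{4 + m} = \frac{-30 + m}{4 + m}$)
$\left(F + \left(1304 + 1443\right)\right) + A{\left(-17 \right)} = \left(-1371 + \left(1304 + 1443\right)\right) + \frac{-30 - 17}{4 - 17} = \left(-1371 + 2747\right) + \frac{1}{-13} \left(-47\right) = 1376 - - \frac{47}{13} = 1376 + \frac{47}{13} = \frac{17935}{13}$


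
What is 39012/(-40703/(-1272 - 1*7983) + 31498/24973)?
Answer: 9016652986380/1307990009 ≈ 6893.5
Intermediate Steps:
39012/(-40703/(-1272 - 1*7983) + 31498/24973) = 39012/(-40703/(-1272 - 7983) + 31498*(1/24973)) = 39012/(-40703/(-9255) + 31498/24973) = 39012/(-40703*(-1/9255) + 31498/24973) = 39012/(40703/9255 + 31498/24973) = 39012/(1307990009/231125115) = 39012*(231125115/1307990009) = 9016652986380/1307990009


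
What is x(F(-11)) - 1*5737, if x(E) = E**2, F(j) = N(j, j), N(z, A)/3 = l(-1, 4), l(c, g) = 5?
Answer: -5512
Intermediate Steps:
N(z, A) = 15 (N(z, A) = 3*5 = 15)
F(j) = 15
x(F(-11)) - 1*5737 = 15**2 - 1*5737 = 225 - 5737 = -5512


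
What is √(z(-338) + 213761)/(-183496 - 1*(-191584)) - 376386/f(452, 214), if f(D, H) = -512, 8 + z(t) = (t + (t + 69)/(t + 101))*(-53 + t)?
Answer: 188193/256 + √1212784221/479214 ≈ 735.20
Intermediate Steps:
z(t) = -8 + (-53 + t)*(t + (69 + t)/(101 + t)) (z(t) = -8 + (t + (t + 69)/(t + 101))*(-53 + t) = -8 + (t + (69 + t)/(101 + t))*(-53 + t) = -8 + (-53 + t)*(t + (69 + t)/(101 + t)))
√(z(-338) + 213761)/(-183496 - 1*(-191584)) - 376386/f(452, 214) = √((-4465 + (-338)³ - 5345*(-338) + 49*(-338)²)/(101 - 338) + 213761)/(-183496 - 1*(-191584)) - 376386/(-512) = √((-4465 - 38614472 + 1806610 + 49*114244)/(-237) + 213761)/(-183496 + 191584) - 376386*(-1/512) = √(-(-4465 - 38614472 + 1806610 + 5597956)/237 + 213761)/8088 + 188193/256 = √(-1/237*(-31214371) + 213761)*(1/8088) + 188193/256 = √(31214371/237 + 213761)*(1/8088) + 188193/256 = √(81875728/237)*(1/8088) + 188193/256 = (4*√1212784221/237)*(1/8088) + 188193/256 = √1212784221/479214 + 188193/256 = 188193/256 + √1212784221/479214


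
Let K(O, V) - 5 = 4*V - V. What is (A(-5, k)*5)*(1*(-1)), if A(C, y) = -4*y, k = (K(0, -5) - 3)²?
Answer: 3380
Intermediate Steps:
K(O, V) = 5 + 3*V (K(O, V) = 5 + (4*V - V) = 5 + 3*V)
k = 169 (k = ((5 + 3*(-5)) - 3)² = ((5 - 15) - 3)² = (-10 - 3)² = (-13)² = 169)
(A(-5, k)*5)*(1*(-1)) = (-4*169*5)*(1*(-1)) = -676*5*(-1) = -3380*(-1) = 3380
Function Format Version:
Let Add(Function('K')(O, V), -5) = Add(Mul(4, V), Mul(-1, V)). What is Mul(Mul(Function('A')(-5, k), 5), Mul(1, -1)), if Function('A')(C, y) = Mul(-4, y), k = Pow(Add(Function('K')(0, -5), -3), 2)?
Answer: 3380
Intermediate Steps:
Function('K')(O, V) = Add(5, Mul(3, V)) (Function('K')(O, V) = Add(5, Add(Mul(4, V), Mul(-1, V))) = Add(5, Mul(3, V)))
k = 169 (k = Pow(Add(Add(5, Mul(3, -5)), -3), 2) = Pow(Add(Add(5, -15), -3), 2) = Pow(Add(-10, -3), 2) = Pow(-13, 2) = 169)
Mul(Mul(Function('A')(-5, k), 5), Mul(1, -1)) = Mul(Mul(Mul(-4, 169), 5), Mul(1, -1)) = Mul(Mul(-676, 5), -1) = Mul(-3380, -1) = 3380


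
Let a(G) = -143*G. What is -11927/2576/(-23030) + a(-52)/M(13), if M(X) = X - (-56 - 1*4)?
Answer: 441143652751/4330745440 ≈ 101.86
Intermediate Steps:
M(X) = 60 + X (M(X) = X - (-56 - 4) = X - 1*(-60) = X + 60 = 60 + X)
-11927/2576/(-23030) + a(-52)/M(13) = -11927/2576/(-23030) + (-143*(-52))/(60 + 13) = -11927/2576*(-1/23030) + 7436/73 = 11927/59325280 + 7436/73 = 441143652751/4330745440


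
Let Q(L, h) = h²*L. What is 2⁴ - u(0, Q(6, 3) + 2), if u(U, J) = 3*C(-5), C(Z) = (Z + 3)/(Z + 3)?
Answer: 13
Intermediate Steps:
Q(L, h) = L*h²
C(Z) = 1 (C(Z) = (3 + Z)/(3 + Z) = 1)
u(U, J) = 3 (u(U, J) = 3*1 = 3)
2⁴ - u(0, Q(6, 3) + 2) = 2⁴ - 1*3 = 16 - 3 = 13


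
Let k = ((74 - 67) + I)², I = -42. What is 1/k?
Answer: 1/1225 ≈ 0.00081633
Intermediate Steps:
k = 1225 (k = ((74 - 67) - 42)² = (7 - 42)² = (-35)² = 1225)
1/k = 1/1225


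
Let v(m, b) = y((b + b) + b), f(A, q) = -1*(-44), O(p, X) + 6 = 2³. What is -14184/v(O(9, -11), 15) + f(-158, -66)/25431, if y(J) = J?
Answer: -40079036/127155 ≈ -315.20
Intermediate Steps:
O(p, X) = 2 (O(p, X) = -6 + 2³ = -6 + 8 = 2)
f(A, q) = 44
v(m, b) = 3*b (v(m, b) = (b + b) + b = 2*b + b = 3*b)
-14184/v(O(9, -11), 15) + f(-158, -66)/25431 = -14184/(3*15) + 44/25431 = -14184/45 + 44*(1/25431) = -14184*1/45 + 44/25431 = -1576/5 + 44/25431 = -40079036/127155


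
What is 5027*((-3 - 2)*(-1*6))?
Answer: 150810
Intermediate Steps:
5027*((-3 - 2)*(-1*6)) = 5027*(-5*(-6)) = 5027*30 = 150810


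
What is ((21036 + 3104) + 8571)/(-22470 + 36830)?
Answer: 32711/14360 ≈ 2.2779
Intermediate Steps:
((21036 + 3104) + 8571)/(-22470 + 36830) = (24140 + 8571)/14360 = 32711*(1/14360) = 32711/14360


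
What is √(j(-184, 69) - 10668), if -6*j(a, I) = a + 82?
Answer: I*√10651 ≈ 103.2*I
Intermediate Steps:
j(a, I) = -41/3 - a/6 (j(a, I) = -(a + 82)/6 = -(82 + a)/6 = -41/3 - a/6)
√(j(-184, 69) - 10668) = √((-41/3 - ⅙*(-184)) - 10668) = √((-41/3 + 92/3) - 10668) = √(17 - 10668) = √(-10651) = I*√10651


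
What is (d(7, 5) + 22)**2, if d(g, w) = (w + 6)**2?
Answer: 20449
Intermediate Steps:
d(g, w) = (6 + w)**2
(d(7, 5) + 22)**2 = ((6 + 5)**2 + 22)**2 = (11**2 + 22)**2 = (121 + 22)**2 = 143**2 = 20449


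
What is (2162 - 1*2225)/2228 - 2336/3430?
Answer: -2710349/3821020 ≈ -0.70933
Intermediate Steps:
(2162 - 1*2225)/2228 - 2336/3430 = (2162 - 2225)*(1/2228) - 2336*1/3430 = -63*1/2228 - 1168/1715 = -63/2228 - 1168/1715 = -2710349/3821020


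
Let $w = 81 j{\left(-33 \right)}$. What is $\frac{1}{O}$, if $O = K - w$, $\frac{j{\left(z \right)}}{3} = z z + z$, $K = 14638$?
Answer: $- \frac{1}{241970} \approx -4.1327 \cdot 10^{-6}$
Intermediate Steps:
$j{\left(z \right)} = 3 z + 3 z^{2}$ ($j{\left(z \right)} = 3 \left(z z + z\right) = 3 \left(z^{2} + z\right) = 3 \left(z + z^{2}\right) = 3 z + 3 z^{2}$)
$w = 256608$ ($w = 81 \cdot 3 \left(-33\right) \left(1 - 33\right) = 81 \cdot 3 \left(-33\right) \left(-32\right) = 81 \cdot 3168 = 256608$)
$O = -241970$ ($O = 14638 - 256608 = -241970$)
$\frac{1}{O} = \frac{1}{-241970} = - \frac{1}{241970}$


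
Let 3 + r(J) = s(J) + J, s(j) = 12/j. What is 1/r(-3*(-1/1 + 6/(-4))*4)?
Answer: 5/137 ≈ 0.036496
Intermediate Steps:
r(J) = -3 + J + 12/J (r(J) = -3 + (12/J + J) = -3 + (J + 12/J) = -3 + J + 12/J)
1/r(-3*(-1/1 + 6/(-4))*4) = 1/(-3 - 3*(-1/1 + 6/(-4))*4 + 12/((-3*(-1/1 + 6/(-4))*4))) = 1/(-3 - 3*(-1*1 + 6*(-¼))*4 + 12/((-3*(-1*1 + 6*(-¼))*4))) = 1/(-3 - 3*(-1 - 3/2)*4 + 12/((-3*(-1 - 3/2)*4))) = 1/(-3 - 3*(-5/2)*4 + 12/((-3*(-5/2)*4))) = 1/(-3 + (15/2)*4 + 12/(((15/2)*4))) = 1/(-3 + 30 + 12/30) = 1/(-3 + 30 + 12*(1/30)) = 1/(-3 + 30 + ⅖) = 1/(137/5) = 5/137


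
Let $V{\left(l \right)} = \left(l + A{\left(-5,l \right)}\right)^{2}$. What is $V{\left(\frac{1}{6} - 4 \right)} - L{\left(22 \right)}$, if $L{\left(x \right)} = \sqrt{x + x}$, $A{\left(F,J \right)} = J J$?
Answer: $\frac{152881}{1296} - 2 \sqrt{11} \approx 111.33$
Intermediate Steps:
$A{\left(F,J \right)} = J^{2}$
$L{\left(x \right)} = \sqrt{2} \sqrt{x}$ ($L{\left(x \right)} = \sqrt{2 x} = \sqrt{2} \sqrt{x}$)
$V{\left(l \right)} = \left(l + l^{2}\right)^{2}$
$V{\left(\frac{1}{6} - 4 \right)} - L{\left(22 \right)} = \left(\frac{1}{6} - 4\right)^{2} \left(1 - \left(4 - \frac{1}{6}\right)\right)^{2} - \sqrt{2} \sqrt{22} = \left(\frac{1}{6} - 4\right)^{2} \left(1 + \left(\frac{1}{6} - 4\right)\right)^{2} - 2 \sqrt{11} = \left(- \frac{23}{6}\right)^{2} \left(1 - \frac{23}{6}\right)^{2} - 2 \sqrt{11} = \frac{529 \left(- \frac{17}{6}\right)^{2}}{36} - 2 \sqrt{11} = \frac{529}{36} \cdot \frac{289}{36} - 2 \sqrt{11} = \frac{152881}{1296} - 2 \sqrt{11}$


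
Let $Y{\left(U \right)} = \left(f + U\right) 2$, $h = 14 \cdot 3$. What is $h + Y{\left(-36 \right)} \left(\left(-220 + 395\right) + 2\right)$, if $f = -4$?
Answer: $-14118$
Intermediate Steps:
$h = 42$
$Y{\left(U \right)} = -8 + 2 U$ ($Y{\left(U \right)} = \left(-4 + U\right) 2 = -8 + 2 U$)
$h + Y{\left(-36 \right)} \left(\left(-220 + 395\right) + 2\right) = 42 + \left(-8 + 2 \left(-36\right)\right) \left(\left(-220 + 395\right) + 2\right) = 42 + \left(-8 - 72\right) \left(175 + 2\right) = 42 - 14160 = -14118$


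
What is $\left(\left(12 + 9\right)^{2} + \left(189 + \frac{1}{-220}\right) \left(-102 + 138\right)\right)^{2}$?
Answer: $\frac{158775153156}{3025} \approx 5.2488 \cdot 10^{7}$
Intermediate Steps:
$\left(\left(12 + 9\right)^{2} + \left(189 + \frac{1}{-220}\right) \left(-102 + 138\right)\right)^{2} = \left(21^{2} + \left(189 - \frac{1}{220}\right) 36\right)^{2} = \left(441 + \frac{41579}{220} \cdot 36\right)^{2} = \left(441 + \frac{374211}{55}\right)^{2} = \left(\frac{398466}{55}\right)^{2} = \frac{158775153156}{3025}$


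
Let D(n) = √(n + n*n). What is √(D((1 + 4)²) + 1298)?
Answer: √(1298 + 5*√26) ≈ 36.380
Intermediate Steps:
D(n) = √(n + n²)
√(D((1 + 4)²) + 1298) = √(√((1 + 4)²*(1 + (1 + 4)²)) + 1298) = √(√(5²*(1 + 5²)) + 1298) = √(√(25*(1 + 25)) + 1298) = √(√(25*26) + 1298) = √(√650 + 1298) = √(5*√26 + 1298) = √(1298 + 5*√26)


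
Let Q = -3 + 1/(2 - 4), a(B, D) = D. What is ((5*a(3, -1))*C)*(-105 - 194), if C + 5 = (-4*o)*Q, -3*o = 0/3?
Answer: -7475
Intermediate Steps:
o = 0 (o = -0/3 = -1/3*0 = 0)
Q = -7/2 (Q = -3 + 1/(-2) = -3 - 1/2 = -7/2 ≈ -3.5000)
C = -5 (C = -5 - 4*0*(-7/2) = -5 + 0*(-7/2) = -5 + 0 = -5)
((5*a(3, -1))*C)*(-105 - 194) = ((5*(-1))*(-5))*(-105 - 194) = -5*(-5)*(-299) = 25*(-299) = -7475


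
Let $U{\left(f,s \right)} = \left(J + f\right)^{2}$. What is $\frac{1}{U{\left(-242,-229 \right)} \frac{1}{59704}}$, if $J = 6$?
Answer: $\frac{7463}{6962} \approx 1.072$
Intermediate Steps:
$U{\left(f,s \right)} = \left(6 + f\right)^{2}$
$\frac{1}{U{\left(-242,-229 \right)} \frac{1}{59704}} = \frac{1}{\left(6 - 242\right)^{2} \cdot \frac{1}{59704}} = \frac{1}{\left(-236\right)^{2} \cdot \frac{1}{59704}} = \frac{1}{55696 \cdot \frac{1}{59704}} = \frac{1}{\frac{6962}{7463}} = \frac{7463}{6962}$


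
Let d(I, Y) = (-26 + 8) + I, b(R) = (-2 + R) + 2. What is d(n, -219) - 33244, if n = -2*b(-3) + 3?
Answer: -33253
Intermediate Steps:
b(R) = R
n = 9 (n = -2*(-3) + 3 = 6 + 3 = 9)
d(I, Y) = -18 + I
d(n, -219) - 33244 = (-18 + 9) - 33244 = -9 - 33244 = -33253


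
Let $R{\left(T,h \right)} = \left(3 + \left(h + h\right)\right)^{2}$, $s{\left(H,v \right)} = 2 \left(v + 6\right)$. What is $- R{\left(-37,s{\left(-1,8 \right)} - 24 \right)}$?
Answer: $-121$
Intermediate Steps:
$s{\left(H,v \right)} = 12 + 2 v$ ($s{\left(H,v \right)} = 2 \left(6 + v\right) = 12 + 2 v$)
$R{\left(T,h \right)} = \left(3 + 2 h\right)^{2}$
$- R{\left(-37,s{\left(-1,8 \right)} - 24 \right)} = - \left(3 + 2 \left(\left(12 + 2 \cdot 8\right) - 24\right)\right)^{2} = - \left(3 + 2 \left(\left(12 + 16\right) - 24\right)\right)^{2} = - \left(3 + 2 \left(28 - 24\right)\right)^{2} = - \left(3 + 2 \cdot 4\right)^{2} = - \left(3 + 8\right)^{2} = - 11^{2} = \left(-1\right) 121 = -121$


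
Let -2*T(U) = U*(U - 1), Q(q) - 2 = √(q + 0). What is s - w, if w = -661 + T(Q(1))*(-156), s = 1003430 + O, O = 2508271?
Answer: 3511894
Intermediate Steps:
Q(q) = 2 + √q (Q(q) = 2 + √(q + 0) = 2 + √q)
T(U) = -U*(-1 + U)/2 (T(U) = -U*(U - 1)/2 = -U*(-1 + U)/2)
s = 3511701 (s = 1003430 + 2508271 = 3511701)
w = -193 (w = -661 + ((2 + √1)*(1 - (2 + √1))/2)*(-156) = -661 + ((2 + 1)*(1 - (2 + 1))/2)*(-156) = -661 + ((½)*3*(1 - 1*3))*(-156) = -661 + ((½)*3*(1 - 3))*(-156) = -661 + ((½)*3*(-2))*(-156) = -661 - 3*(-156) = -661 + 468 = -193)
s - w = 3511701 - 1*(-193) = 3511701 + 193 = 3511894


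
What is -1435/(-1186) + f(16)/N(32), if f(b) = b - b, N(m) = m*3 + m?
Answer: 1435/1186 ≈ 1.2099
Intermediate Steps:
N(m) = 4*m (N(m) = 3*m + m = 4*m)
f(b) = 0
-1435/(-1186) + f(16)/N(32) = -1435/(-1186) + 0/((4*32)) = -1435*(-1/1186) + 0/128 = 1435/1186 + 0*(1/128) = 1435/1186 + 0 = 1435/1186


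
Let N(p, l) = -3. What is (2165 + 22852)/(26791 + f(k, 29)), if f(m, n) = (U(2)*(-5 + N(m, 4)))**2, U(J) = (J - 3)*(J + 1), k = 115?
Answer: 25017/27367 ≈ 0.91413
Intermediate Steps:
U(J) = (1 + J)*(-3 + J) (U(J) = (-3 + J)*(1 + J) = (1 + J)*(-3 + J))
f(m, n) = 576 (f(m, n) = ((-3 + 2**2 - 2*2)*(-5 - 3))**2 = ((-3 + 4 - 4)*(-8))**2 = (-3*(-8))**2 = 24**2 = 576)
(2165 + 22852)/(26791 + f(k, 29)) = (2165 + 22852)/(26791 + 576) = 25017/27367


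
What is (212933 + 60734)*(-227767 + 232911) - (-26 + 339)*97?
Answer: 1407712687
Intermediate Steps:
(212933 + 60734)*(-227767 + 232911) - (-26 + 339)*97 = 273667*5144 - 313*97 = 1407743048 - 1*30361 = 1407743048 - 30361 = 1407712687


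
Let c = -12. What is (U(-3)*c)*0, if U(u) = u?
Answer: 0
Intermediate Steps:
(U(-3)*c)*0 = -3*(-12)*0 = 36*0 = 0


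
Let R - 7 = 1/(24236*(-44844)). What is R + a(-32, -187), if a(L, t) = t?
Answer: -195631053121/1086839184 ≈ -180.00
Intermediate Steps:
R = 7607874287/1086839184 (R = 7 + 1/(24236*(-44844)) = 7 + (1/24236)*(-1/44844) = 7 - 1/1086839184 = 7607874287/1086839184 ≈ 7.0000)
R + a(-32, -187) = 7607874287/1086839184 - 187 = -195631053121/1086839184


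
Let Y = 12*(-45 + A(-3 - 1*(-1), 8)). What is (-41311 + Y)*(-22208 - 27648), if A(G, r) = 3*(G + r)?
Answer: 2075754560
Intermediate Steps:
A(G, r) = 3*G + 3*r
Y = -324 (Y = 12*(-45 + (3*(-3 - 1*(-1)) + 3*8)) = 12*(-45 + (3*(-3 + 1) + 24)) = 12*(-45 + (3*(-2) + 24)) = 12*(-45 + (-6 + 24)) = 12*(-45 + 18) = 12*(-27) = -324)
(-41311 + Y)*(-22208 - 27648) = (-41311 - 324)*(-22208 - 27648) = -41635*(-49856) = 2075754560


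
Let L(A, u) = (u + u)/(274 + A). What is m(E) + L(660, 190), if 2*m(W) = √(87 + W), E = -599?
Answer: 190/467 + 8*I*√2 ≈ 0.40685 + 11.314*I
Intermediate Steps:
L(A, u) = 2*u/(274 + A) (L(A, u) = (2*u)/(274 + A) = 2*u/(274 + A))
m(W) = √(87 + W)/2
m(E) + L(660, 190) = √(87 - 599)/2 + 2*190/(274 + 660) = √(-512)/2 + 2*190/934 = (16*I*√2)/2 + 2*190*(1/934) = 8*I*√2 + 190/467 = 190/467 + 8*I*√2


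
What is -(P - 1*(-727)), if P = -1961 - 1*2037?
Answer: 3271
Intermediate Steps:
P = -3998 (P = -1961 - 2037 = -3998)
-(P - 1*(-727)) = -(-3998 - 1*(-727)) = -(-3998 + 727) = -1*(-3271) = 3271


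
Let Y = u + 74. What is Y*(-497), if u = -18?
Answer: -27832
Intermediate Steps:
Y = 56 (Y = -18 + 74 = 56)
Y*(-497) = 56*(-497) = -27832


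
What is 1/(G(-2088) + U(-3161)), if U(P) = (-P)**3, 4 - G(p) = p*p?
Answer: 1/31580102541 ≈ 3.1666e-11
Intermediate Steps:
G(p) = 4 - p**2 (G(p) = 4 - p*p = 4 - p**2)
U(P) = -P**3
1/(G(-2088) + U(-3161)) = 1/((4 - 1*(-2088)**2) - 1*(-3161)**3) = 1/((4 - 1*4359744) - 1*(-31584462281)) = 1/((4 - 4359744) + 31584462281) = 1/(-4359740 + 31584462281) = 1/31580102541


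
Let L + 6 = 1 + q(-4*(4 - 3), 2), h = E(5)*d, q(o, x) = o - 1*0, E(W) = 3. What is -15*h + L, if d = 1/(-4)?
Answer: 9/4 ≈ 2.2500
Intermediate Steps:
d = -¼ ≈ -0.25000
q(o, x) = o (q(o, x) = o + 0 = o)
h = -¾ (h = 3*(-¼) = -¾ ≈ -0.75000)
L = -9 (L = -6 + (1 - 4*(4 - 3)) = -6 + (1 - 4*1) = -6 + (1 - 4) = -6 - 3 = -9)
-15*h + L = -15*(-¾) - 9 = 45/4 - 9 = 9/4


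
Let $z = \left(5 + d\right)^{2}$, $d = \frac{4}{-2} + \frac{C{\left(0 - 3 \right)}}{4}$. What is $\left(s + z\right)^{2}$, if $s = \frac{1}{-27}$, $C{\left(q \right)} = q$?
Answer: $\frac{4713241}{186624} \approx 25.255$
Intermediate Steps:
$d = - \frac{11}{4}$ ($d = \frac{4}{-2} + \frac{0 - 3}{4} = 4 \left(- \frac{1}{2}\right) + \left(0 - 3\right) \frac{1}{4} = -2 - \frac{3}{4} = - \frac{11}{4} \approx -2.75$)
$s = - \frac{1}{27} \approx -0.037037$
$z = \frac{81}{16}$ ($z = \left(5 - \frac{11}{4}\right)^{2} = \left(\frac{9}{4}\right)^{2} = \frac{81}{16} \approx 5.0625$)
$\left(s + z\right)^{2} = \left(- \frac{1}{27} + \frac{81}{16}\right)^{2} = \left(\frac{2171}{432}\right)^{2} = \frac{4713241}{186624}$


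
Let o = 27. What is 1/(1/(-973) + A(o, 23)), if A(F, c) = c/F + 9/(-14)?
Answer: 7506/1561 ≈ 4.8085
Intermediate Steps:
A(F, c) = -9/14 + c/F (A(F, c) = c/F + 9*(-1/14) = c/F - 9/14 = -9/14 + c/F)
1/(1/(-973) + A(o, 23)) = 1/(1/(-973) + (-9/14 + 23/27)) = 1/(-1/973 + (-9/14 + 23*(1/27))) = 1/(-1/973 + (-9/14 + 23/27)) = 1/(-1/973 + 79/378) = 1/(1561/7506) = 7506/1561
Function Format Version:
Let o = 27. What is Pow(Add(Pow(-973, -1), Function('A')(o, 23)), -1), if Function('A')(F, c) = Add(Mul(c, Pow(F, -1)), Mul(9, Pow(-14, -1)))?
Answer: Rational(7506, 1561) ≈ 4.8085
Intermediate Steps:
Function('A')(F, c) = Add(Rational(-9, 14), Mul(c, Pow(F, -1))) (Function('A')(F, c) = Add(Mul(c, Pow(F, -1)), Mul(9, Rational(-1, 14))) = Add(Mul(c, Pow(F, -1)), Rational(-9, 14)) = Add(Rational(-9, 14), Mul(c, Pow(F, -1))))
Pow(Add(Pow(-973, -1), Function('A')(o, 23)), -1) = Pow(Add(Pow(-973, -1), Add(Rational(-9, 14), Mul(23, Pow(27, -1)))), -1) = Pow(Add(Rational(-1, 973), Add(Rational(-9, 14), Mul(23, Rational(1, 27)))), -1) = Pow(Add(Rational(-1, 973), Add(Rational(-9, 14), Rational(23, 27))), -1) = Pow(Add(Rational(-1, 973), Rational(79, 378)), -1) = Pow(Rational(1561, 7506), -1) = Rational(7506, 1561)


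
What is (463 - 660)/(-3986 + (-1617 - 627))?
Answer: 197/6230 ≈ 0.031621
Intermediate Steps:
(463 - 660)/(-3986 + (-1617 - 627)) = -197/(-3986 - 2244) = -197/(-6230) = -197*(-1/6230) = 197/6230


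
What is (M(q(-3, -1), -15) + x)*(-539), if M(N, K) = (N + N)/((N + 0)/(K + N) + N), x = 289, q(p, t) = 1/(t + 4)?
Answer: -6434043/41 ≈ -1.5693e+5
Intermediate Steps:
q(p, t) = 1/(4 + t)
M(N, K) = 2*N/(N + N/(K + N)) (M(N, K) = (2*N)/(N/(K + N) + N) = (2*N)/(N + N/(K + N)) = 2*N/(N + N/(K + N)))
(M(q(-3, -1), -15) + x)*(-539) = (2*(-15 + 1/(4 - 1))/(1 - 15 + 1/(4 - 1)) + 289)*(-539) = (2*(-15 + 1/3)/(1 - 15 + 1/3) + 289)*(-539) = (2*(-15 + ⅓)/(1 - 15 + ⅓) + 289)*(-539) = (2*(-44/3)/(-41/3) + 289)*(-539) = (2*(-3/41)*(-44/3) + 289)*(-539) = (88/41 + 289)*(-539) = (11937/41)*(-539) = -6434043/41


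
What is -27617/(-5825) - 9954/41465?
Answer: 217431371/48306725 ≈ 4.5011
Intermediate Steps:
-27617/(-5825) - 9954/41465 = -27617*(-1/5825) - 9954*1/41465 = 27617/5825 - 9954/41465 = 217431371/48306725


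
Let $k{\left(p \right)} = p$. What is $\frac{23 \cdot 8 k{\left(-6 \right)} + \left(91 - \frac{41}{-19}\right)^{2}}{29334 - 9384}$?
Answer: $\frac{455726}{1200325} \approx 0.37967$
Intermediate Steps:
$\frac{23 \cdot 8 k{\left(-6 \right)} + \left(91 - \frac{41}{-19}\right)^{2}}{29334 - 9384} = \frac{23 \cdot 8 \left(-6\right) + \left(91 - \frac{41}{-19}\right)^{2}}{29334 - 9384} = \frac{184 \left(-6\right) + \left(91 - - \frac{41}{19}\right)^{2}}{19950} = \left(-1104 + \left(91 + \frac{41}{19}\right)^{2}\right) \frac{1}{19950} = \left(-1104 + \left(\frac{1770}{19}\right)^{2}\right) \frac{1}{19950} = \left(-1104 + \frac{3132900}{361}\right) \frac{1}{19950} = \frac{2734356}{361} \cdot \frac{1}{19950} = \frac{455726}{1200325}$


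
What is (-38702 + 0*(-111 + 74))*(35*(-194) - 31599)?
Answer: 1485731078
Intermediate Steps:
(-38702 + 0*(-111 + 74))*(35*(-194) - 31599) = (-38702 + 0*(-37))*(-6790 - 31599) = (-38702 + 0)*(-38389) = -38702*(-38389) = 1485731078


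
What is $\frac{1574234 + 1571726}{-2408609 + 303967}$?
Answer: $- \frac{1572980}{1052321} \approx -1.4948$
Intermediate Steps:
$\frac{1574234 + 1571726}{-2408609 + 303967} = \frac{3145960}{-2104642} = 3145960 \left(- \frac{1}{2104642}\right) = - \frac{1572980}{1052321}$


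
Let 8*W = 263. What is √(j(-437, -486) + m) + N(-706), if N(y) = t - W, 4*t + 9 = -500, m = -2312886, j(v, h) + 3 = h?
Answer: -1281/8 + 5*I*√92535 ≈ -160.13 + 1521.0*I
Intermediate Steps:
W = 263/8 (W = (⅛)*263 = 263/8 ≈ 32.875)
j(v, h) = -3 + h
t = -509/4 (t = -9/4 + (¼)*(-500) = -9/4 - 125 = -509/4 ≈ -127.25)
N(y) = -1281/8 (N(y) = -509/4 - 1*263/8 = -509/4 - 263/8 = -1281/8)
√(j(-437, -486) + m) + N(-706) = √((-3 - 486) - 2312886) - 1281/8 = √(-489 - 2312886) - 1281/8 = √(-2313375) - 1281/8 = 5*I*√92535 - 1281/8 = -1281/8 + 5*I*√92535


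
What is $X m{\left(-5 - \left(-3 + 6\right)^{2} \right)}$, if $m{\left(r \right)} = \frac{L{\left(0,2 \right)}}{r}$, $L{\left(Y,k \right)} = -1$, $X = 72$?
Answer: $\frac{36}{7} \approx 5.1429$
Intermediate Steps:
$m{\left(r \right)} = - \frac{1}{r}$
$X m{\left(-5 - \left(-3 + 6\right)^{2} \right)} = 72 \left(- \frac{1}{-5 - \left(-3 + 6\right)^{2}}\right) = 72 \left(- \frac{1}{-5 - 3^{2}}\right) = 72 \left(- \frac{1}{-5 - 9}\right) = 72 \left(- \frac{1}{-14}\right) = 72 \left(\left(-1\right) \left(- \frac{1}{14}\right)\right) = 72 \cdot \frac{1}{14} = \frac{36}{7}$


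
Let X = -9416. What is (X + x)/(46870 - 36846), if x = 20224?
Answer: 193/179 ≈ 1.0782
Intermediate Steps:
(X + x)/(46870 - 36846) = (-9416 + 20224)/(46870 - 36846) = 10808/10024 = 10808*(1/10024) = 193/179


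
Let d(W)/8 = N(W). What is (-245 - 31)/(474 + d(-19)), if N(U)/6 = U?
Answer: 46/73 ≈ 0.63014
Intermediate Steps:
N(U) = 6*U
d(W) = 48*W (d(W) = 8*(6*W) = 48*W)
(-245 - 31)/(474 + d(-19)) = (-245 - 31)/(474 + 48*(-19)) = -276/(474 - 912) = -276/(-438) = -276*(-1/438) = 46/73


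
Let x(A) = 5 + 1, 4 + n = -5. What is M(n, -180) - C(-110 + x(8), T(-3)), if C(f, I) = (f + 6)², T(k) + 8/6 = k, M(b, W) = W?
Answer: -9784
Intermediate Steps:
n = -9 (n = -4 - 5 = -9)
x(A) = 6
T(k) = -4/3 + k
C(f, I) = (6 + f)²
M(n, -180) - C(-110 + x(8), T(-3)) = -180 - (6 + (-110 + 6))² = -180 - (6 - 104)² = -180 - 1*(-98)² = -180 - 1*9604 = -180 - 9604 = -9784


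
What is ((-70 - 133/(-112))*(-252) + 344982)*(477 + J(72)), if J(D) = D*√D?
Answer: 691311807/4 + 156523428*√2 ≈ 3.9419e+8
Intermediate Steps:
J(D) = D^(3/2)
((-70 - 133/(-112))*(-252) + 344982)*(477 + J(72)) = ((-70 - 133/(-112))*(-252) + 344982)*(477 + 72^(3/2)) = ((-70 - 133*(-1/112))*(-252) + 344982)*(477 + 432*√2) = ((-70 + 19/16)*(-252) + 344982)*(477 + 432*√2) = (-1101/16*(-252) + 344982)*(477 + 432*√2) = (69363/4 + 344982)*(477 + 432*√2) = 1449291*(477 + 432*√2)/4 = 691311807/4 + 156523428*√2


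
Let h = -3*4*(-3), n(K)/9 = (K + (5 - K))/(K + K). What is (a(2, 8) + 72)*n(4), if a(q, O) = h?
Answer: 1215/2 ≈ 607.50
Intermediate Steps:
n(K) = 45/(2*K) (n(K) = 9*((K + (5 - K))/(K + K)) = 9*(5/((2*K))) = 9*(5*(1/(2*K))) = 9*(5/(2*K)) = 45/(2*K))
h = 36 (h = -12*(-3) = 36)
a(q, O) = 36
(a(2, 8) + 72)*n(4) = (36 + 72)*((45/2)/4) = 108*((45/2)*(¼)) = 108*(45/8) = 1215/2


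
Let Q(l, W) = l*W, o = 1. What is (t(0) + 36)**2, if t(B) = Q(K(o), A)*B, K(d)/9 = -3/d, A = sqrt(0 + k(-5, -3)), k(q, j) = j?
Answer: 1296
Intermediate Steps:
A = I*sqrt(3) (A = sqrt(0 - 3) = sqrt(-3) = I*sqrt(3) ≈ 1.732*I)
K(d) = -27/d (K(d) = 9*(-3/d) = -27/d)
Q(l, W) = W*l
t(B) = -27*I*B*sqrt(3) (t(B) = ((I*sqrt(3))*(-27/1))*B = ((I*sqrt(3))*(-27*1))*B = ((I*sqrt(3))*(-27))*B = (-27*I*sqrt(3))*B = -27*I*B*sqrt(3))
(t(0) + 36)**2 = (-27*I*0*sqrt(3) + 36)**2 = (0 + 36)**2 = 36**2 = 1296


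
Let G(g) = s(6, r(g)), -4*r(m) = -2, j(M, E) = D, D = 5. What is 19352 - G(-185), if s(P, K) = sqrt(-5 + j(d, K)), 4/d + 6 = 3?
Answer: 19352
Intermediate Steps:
d = -4/3 (d = 4/(-6 + 3) = 4/(-3) = 4*(-1/3) = -4/3 ≈ -1.3333)
j(M, E) = 5
r(m) = 1/2 (r(m) = -1/4*(-2) = 1/2)
s(P, K) = 0 (s(P, K) = sqrt(-5 + 5) = sqrt(0) = 0)
G(g) = 0
19352 - G(-185) = 19352 - 1*0 = 19352 + 0 = 19352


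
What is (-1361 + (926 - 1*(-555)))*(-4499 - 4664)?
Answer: -1099560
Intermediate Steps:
(-1361 + (926 - 1*(-555)))*(-4499 - 4664) = (-1361 + (926 + 555))*(-9163) = (-1361 + 1481)*(-9163) = 120*(-9163) = -1099560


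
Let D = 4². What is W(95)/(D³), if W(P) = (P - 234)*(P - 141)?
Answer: 3197/2048 ≈ 1.5610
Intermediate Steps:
D = 16
W(P) = (-234 + P)*(-141 + P)
W(95)/(D³) = (32994 + 95² - 375*95)/(16³) = (32994 + 9025 - 35625)/4096 = 6394*(1/4096) = 3197/2048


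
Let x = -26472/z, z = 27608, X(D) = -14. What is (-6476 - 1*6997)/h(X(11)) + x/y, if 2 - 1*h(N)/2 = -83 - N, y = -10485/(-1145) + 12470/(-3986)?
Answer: -32036652779001/337088375813 ≈ -95.039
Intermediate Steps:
x = -3309/3451 (x = -26472/27608 = -26472*1/27608 = -3309/3451 ≈ -0.95885)
y = 2751506/456397 (y = -10485*(-1/1145) + 12470*(-1/3986) = 2097/229 - 6235/1993 = 2751506/456397 ≈ 6.0288)
h(N) = 170 + 2*N (h(N) = 4 - 2*(-83 - N) = 4 + (166 + 2*N) = 170 + 2*N)
(-6476 - 1*6997)/h(X(11)) + x/y = (-6476 - 1*6997)/(170 + 2*(-14)) - 3309/(3451*2751506/456397) = (-6476 - 6997)/(170 - 28) - 3309/3451*456397/2751506 = -13473/142 - 1510217673/9495447206 = -32036652779001/337088375813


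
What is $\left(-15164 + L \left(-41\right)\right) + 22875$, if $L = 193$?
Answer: $-202$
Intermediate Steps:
$\left(-15164 + L \left(-41\right)\right) + 22875 = \left(-15164 + 193 \left(-41\right)\right) + 22875 = \left(-15164 - 7913\right) + 22875 = -23077 + 22875 = -202$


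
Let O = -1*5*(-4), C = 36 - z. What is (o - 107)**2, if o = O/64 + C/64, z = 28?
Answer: 2907025/256 ≈ 11356.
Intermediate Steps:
C = 8 (C = 36 - 1*28 = 36 - 28 = 8)
O = 20 (O = -5*(-4) = 20)
o = 7/16 (o = 20/64 + 8/64 = 20*(1/64) + 8*(1/64) = 5/16 + 1/8 = 7/16 ≈ 0.43750)
(o - 107)**2 = (7/16 - 107)**2 = (-1705/16)**2 = 2907025/256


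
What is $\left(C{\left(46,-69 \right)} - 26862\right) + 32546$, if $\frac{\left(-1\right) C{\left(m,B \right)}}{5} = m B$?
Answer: $21554$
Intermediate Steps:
$C{\left(m,B \right)} = - 5 B m$ ($C{\left(m,B \right)} = - 5 m B = - 5 B m$)
$\left(C{\left(46,-69 \right)} - 26862\right) + 32546 = \left(\left(-5\right) \left(-69\right) 46 - 26862\right) + 32546 = \left(15870 - 26862\right) + 32546 = -10992 + 32546 = 21554$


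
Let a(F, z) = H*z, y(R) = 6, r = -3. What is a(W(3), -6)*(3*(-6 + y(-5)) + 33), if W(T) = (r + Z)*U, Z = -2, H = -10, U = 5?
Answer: 1980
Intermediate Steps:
W(T) = -25 (W(T) = (-3 - 2)*5 = -5*5 = -25)
a(F, z) = -10*z
a(W(3), -6)*(3*(-6 + y(-5)) + 33) = (-10*(-6))*(3*(-6 + 6) + 33) = 60*(3*0 + 33) = 60*(0 + 33) = 60*33 = 1980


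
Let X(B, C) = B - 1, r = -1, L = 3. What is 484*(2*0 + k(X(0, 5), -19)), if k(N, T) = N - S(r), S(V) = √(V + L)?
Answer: -484 - 484*√2 ≈ -1168.5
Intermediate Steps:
X(B, C) = -1 + B
S(V) = √(3 + V) (S(V) = √(V + 3) = √(3 + V))
k(N, T) = N - √2 (k(N, T) = N - √(3 - 1) = N - √2)
484*(2*0 + k(X(0, 5), -19)) = 484*(2*0 + ((-1 + 0) - √2)) = 484*(0 + (-1 - √2)) = 484*(-1 - √2) = -484 - 484*√2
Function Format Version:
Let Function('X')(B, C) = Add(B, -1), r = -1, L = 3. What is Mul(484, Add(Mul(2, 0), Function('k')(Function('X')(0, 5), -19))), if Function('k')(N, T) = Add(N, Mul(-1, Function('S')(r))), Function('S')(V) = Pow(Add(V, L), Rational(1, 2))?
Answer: Add(-484, Mul(-484, Pow(2, Rational(1, 2)))) ≈ -1168.5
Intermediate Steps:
Function('X')(B, C) = Add(-1, B)
Function('S')(V) = Pow(Add(3, V), Rational(1, 2)) (Function('S')(V) = Pow(Add(V, 3), Rational(1, 2)) = Pow(Add(3, V), Rational(1, 2)))
Function('k')(N, T) = Add(N, Mul(-1, Pow(2, Rational(1, 2)))) (Function('k')(N, T) = Add(N, Mul(-1, Pow(Add(3, -1), Rational(1, 2)))) = Add(N, Mul(-1, Pow(2, Rational(1, 2)))))
Mul(484, Add(Mul(2, 0), Function('k')(Function('X')(0, 5), -19))) = Mul(484, Add(Mul(2, 0), Add(Add(-1, 0), Mul(-1, Pow(2, Rational(1, 2)))))) = Mul(484, Add(0, Add(-1, Mul(-1, Pow(2, Rational(1, 2)))))) = Mul(484, Add(-1, Mul(-1, Pow(2, Rational(1, 2))))) = Add(-484, Mul(-484, Pow(2, Rational(1, 2))))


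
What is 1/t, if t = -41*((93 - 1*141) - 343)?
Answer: 1/16031 ≈ 6.2379e-5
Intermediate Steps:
t = 16031 (t = -41*((93 - 141) - 343) = -41*(-48 - 343) = -41*(-391) = 16031)
1/t = 1/16031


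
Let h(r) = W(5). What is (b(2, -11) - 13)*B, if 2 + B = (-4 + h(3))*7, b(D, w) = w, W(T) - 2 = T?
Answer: -456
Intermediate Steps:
W(T) = 2 + T
h(r) = 7 (h(r) = 2 + 5 = 7)
B = 19 (B = -2 + (-4 + 7)*7 = -2 + 3*7 = -2 + 21 = 19)
(b(2, -11) - 13)*B = (-11 - 13)*19 = -24*19 = -456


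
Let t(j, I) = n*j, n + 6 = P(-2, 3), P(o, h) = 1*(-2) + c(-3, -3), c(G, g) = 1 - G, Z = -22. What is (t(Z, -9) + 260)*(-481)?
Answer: -167388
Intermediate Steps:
P(o, h) = 2 (P(o, h) = 1*(-2) + (1 - 1*(-3)) = -2 + (1 + 3) = -2 + 4 = 2)
n = -4 (n = -6 + 2 = -4)
t(j, I) = -4*j
(t(Z, -9) + 260)*(-481) = (-4*(-22) + 260)*(-481) = (88 + 260)*(-481) = 348*(-481) = -167388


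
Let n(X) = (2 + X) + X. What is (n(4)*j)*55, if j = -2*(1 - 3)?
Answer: 2200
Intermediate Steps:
j = 4 (j = -2*(-2) = 4)
n(X) = 2 + 2*X
(n(4)*j)*55 = ((2 + 2*4)*4)*55 = ((2 + 8)*4)*55 = (10*4)*55 = 40*55 = 2200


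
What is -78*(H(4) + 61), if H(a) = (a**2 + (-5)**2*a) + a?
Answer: -14118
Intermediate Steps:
H(a) = a**2 + 26*a (H(a) = (a**2 + 25*a) + a = a**2 + 26*a)
-78*(H(4) + 61) = -78*(4*(26 + 4) + 61) = -78*(4*30 + 61) = -78*(120 + 61) = -78*181 = -14118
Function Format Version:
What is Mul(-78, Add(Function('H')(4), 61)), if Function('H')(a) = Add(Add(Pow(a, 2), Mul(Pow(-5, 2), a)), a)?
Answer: -14118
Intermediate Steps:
Function('H')(a) = Add(Pow(a, 2), Mul(26, a)) (Function('H')(a) = Add(Add(Pow(a, 2), Mul(25, a)), a) = Add(Pow(a, 2), Mul(26, a)))
Mul(-78, Add(Function('H')(4), 61)) = Mul(-78, Add(Mul(4, Add(26, 4)), 61)) = Mul(-78, Add(Mul(4, 30), 61)) = Mul(-78, Add(120, 61)) = Mul(-78, 181) = -14118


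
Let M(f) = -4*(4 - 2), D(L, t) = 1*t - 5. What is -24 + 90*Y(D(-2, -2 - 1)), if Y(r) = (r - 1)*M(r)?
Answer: 6456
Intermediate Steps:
D(L, t) = -5 + t (D(L, t) = t - 5 = -5 + t)
M(f) = -8 (M(f) = -4*2 = -8)
Y(r) = 8 - 8*r (Y(r) = (r - 1)*(-8) = (-1 + r)*(-8) = 8 - 8*r)
-24 + 90*Y(D(-2, -2 - 1)) = -24 + 90*(8 - 8*(-5 + (-2 - 1))) = -24 + 90*(8 - 8*(-5 - 3)) = -24 + 90*(8 - 8*(-8)) = -24 + 90*(8 + 64) = -24 + 90*72 = -24 + 6480 = 6456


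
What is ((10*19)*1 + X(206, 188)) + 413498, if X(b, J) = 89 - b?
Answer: 413571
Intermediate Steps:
((10*19)*1 + X(206, 188)) + 413498 = ((10*19)*1 + (89 - 1*206)) + 413498 = (190*1 + (89 - 206)) + 413498 = (190 - 117) + 413498 = 73 + 413498 = 413571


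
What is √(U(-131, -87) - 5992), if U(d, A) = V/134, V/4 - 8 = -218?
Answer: 2*I*√6731557/67 ≈ 77.448*I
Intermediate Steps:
V = -840 (V = 32 + 4*(-218) = 32 - 872 = -840)
U(d, A) = -420/67 (U(d, A) = -840/134 = -840*1/134 = -420/67)
√(U(-131, -87) - 5992) = √(-420/67 - 5992) = √(-401884/67) = 2*I*√6731557/67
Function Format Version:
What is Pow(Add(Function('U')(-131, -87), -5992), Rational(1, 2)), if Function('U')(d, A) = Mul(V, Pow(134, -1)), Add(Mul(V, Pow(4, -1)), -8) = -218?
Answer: Mul(Rational(2, 67), I, Pow(6731557, Rational(1, 2))) ≈ Mul(77.448, I)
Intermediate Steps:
V = -840 (V = Add(32, Mul(4, -218)) = Add(32, -872) = -840)
Function('U')(d, A) = Rational(-420, 67) (Function('U')(d, A) = Mul(-840, Pow(134, -1)) = Mul(-840, Rational(1, 134)) = Rational(-420, 67))
Pow(Add(Function('U')(-131, -87), -5992), Rational(1, 2)) = Pow(Add(Rational(-420, 67), -5992), Rational(1, 2)) = Pow(Rational(-401884, 67), Rational(1, 2)) = Mul(Rational(2, 67), I, Pow(6731557, Rational(1, 2)))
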